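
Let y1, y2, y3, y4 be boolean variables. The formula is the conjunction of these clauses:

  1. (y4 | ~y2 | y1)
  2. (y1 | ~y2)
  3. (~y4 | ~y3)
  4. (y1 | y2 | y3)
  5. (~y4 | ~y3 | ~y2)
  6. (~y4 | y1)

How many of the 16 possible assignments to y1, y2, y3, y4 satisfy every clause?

Split on y1, then y2.
  y1=1, y2=1: remaining (y3,y4) ∈ {(0,0); (0,1); (1,0)} — 3.
  y1=1, y2=0: remaining (y3,y4) ∈ {(0,0); (0,1); (1,0)} — 3.
  y1=0, y2=1: a clause becomes empty — 0.
  y1=0, y2=0: remaining (y3,y4) ∈ {(1,0)} — 1.
Total: 3 + 3 + 0 + 1 = 7.

7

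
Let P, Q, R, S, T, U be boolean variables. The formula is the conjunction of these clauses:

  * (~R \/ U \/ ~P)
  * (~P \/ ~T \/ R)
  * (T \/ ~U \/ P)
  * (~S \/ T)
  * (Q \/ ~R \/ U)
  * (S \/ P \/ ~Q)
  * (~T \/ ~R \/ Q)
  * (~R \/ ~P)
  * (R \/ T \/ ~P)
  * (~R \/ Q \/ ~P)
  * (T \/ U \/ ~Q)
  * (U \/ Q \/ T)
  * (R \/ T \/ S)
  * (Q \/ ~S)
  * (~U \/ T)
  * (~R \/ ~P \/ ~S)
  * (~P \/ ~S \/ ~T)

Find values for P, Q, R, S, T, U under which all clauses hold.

P = 0, Q = 0, R = 0, S = 0, T = 1, U = 0

Check each clause:
  1. (~R \/ ~P \/ U) — ~R is true.
  2. (R \/ ~P \/ ~T) — ~P is true.
  3. (P \/ T \/ ~U) — ~U is true.
  4. (T \/ ~S) — ~S is true.
  5. (~R \/ Q \/ U) — ~R is true.
  6. (~Q \/ P \/ S) — ~Q is true.
  7. (Q \/ ~R \/ ~T) — ~R is true.
  8. (~R \/ ~P) — ~R is true.
  9. (T \/ R \/ ~P) — T is true.
  10. (Q \/ ~R \/ ~P) — ~R is true.
  11. (T \/ U \/ ~Q) — T is true.
  12. (U \/ T \/ Q) — T is true.
  13. (S \/ R \/ T) — T is true.
  14. (Q \/ ~S) — ~S is true.
  15. (T \/ ~U) — ~U is true.
  16. (~S \/ ~R \/ ~P) — ~S is true.
  17. (~T \/ ~S \/ ~P) — ~S is true.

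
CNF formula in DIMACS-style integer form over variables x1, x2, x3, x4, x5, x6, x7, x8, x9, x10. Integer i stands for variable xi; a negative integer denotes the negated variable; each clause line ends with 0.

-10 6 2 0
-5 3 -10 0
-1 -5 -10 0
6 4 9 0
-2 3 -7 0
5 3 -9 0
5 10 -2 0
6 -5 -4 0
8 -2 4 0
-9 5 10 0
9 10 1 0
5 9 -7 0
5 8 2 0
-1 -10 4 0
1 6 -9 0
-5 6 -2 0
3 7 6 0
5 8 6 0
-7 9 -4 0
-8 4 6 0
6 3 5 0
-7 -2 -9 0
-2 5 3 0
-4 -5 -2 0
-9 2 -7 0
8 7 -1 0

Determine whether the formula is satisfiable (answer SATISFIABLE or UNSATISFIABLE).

x6 occurs only positively in the remaining clauses — set x6 = True.
Branch on x1: take x1 = False.
The remaining clauses are satisfied by x2 = False, x3 = False, x4 = True, x5 = False, x7 = False, x8 = True, x9 = False, x10 = True.
Every clause has at least one true literal under this assignment.
So x1=False  x2=False  x3=False  x4=True  x5=False  x6=True  x7=False  x8=True  x9=False  x10=True is a satisfying assignment.

SATISFIABLE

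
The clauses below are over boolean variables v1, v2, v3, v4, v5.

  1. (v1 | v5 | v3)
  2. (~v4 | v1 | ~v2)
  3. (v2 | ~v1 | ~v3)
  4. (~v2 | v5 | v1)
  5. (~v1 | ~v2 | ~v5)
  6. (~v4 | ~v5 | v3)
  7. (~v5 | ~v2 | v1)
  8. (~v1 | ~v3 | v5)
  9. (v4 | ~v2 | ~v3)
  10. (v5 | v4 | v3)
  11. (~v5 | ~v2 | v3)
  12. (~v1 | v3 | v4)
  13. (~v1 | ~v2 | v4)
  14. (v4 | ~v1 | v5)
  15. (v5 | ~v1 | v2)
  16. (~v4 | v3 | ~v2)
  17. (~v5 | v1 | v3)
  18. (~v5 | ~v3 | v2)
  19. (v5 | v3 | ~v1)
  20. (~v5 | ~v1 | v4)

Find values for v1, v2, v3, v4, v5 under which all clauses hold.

v1 = False, v2 = False, v3 = True, v4 = True, v5 = False

Check each clause:
  1. (v3 | v1 | v5) — v3 is true.
  2. (~v4 | v1 | ~v2) — ~v2 is true.
  3. (~v1 | ~v3 | v2) — ~v1 is true.
  4. (v1 | v5 | ~v2) — ~v2 is true.
  5. (~v5 | ~v2 | ~v1) — ~v5 is true.
  6. (v3 | ~v5 | ~v4) — v3 is true.
  7. (~v2 | ~v5 | v1) — ~v5 is true.
  8. (~v3 | ~v1 | v5) — ~v1 is true.
  9. (v4 | ~v2 | ~v3) — v4 is true.
  10. (v4 | v5 | v3) — v3 is true.
  11. (v3 | ~v2 | ~v5) — v3 is true.
  12. (~v1 | v4 | v3) — v3 is true.
  13. (~v1 | ~v2 | v4) — v4 is true.
  14. (v4 | ~v1 | v5) — v4 is true.
  15. (~v1 | v5 | v2) — ~v1 is true.
  16. (~v2 | ~v4 | v3) — v3 is true.
  17. (~v5 | v3 | v1) — v3 is true.
  18. (~v3 | v2 | ~v5) — ~v5 is true.
  19. (v3 | v5 | ~v1) — v3 is true.
  20. (~v1 | ~v5 | v4) — ~v5 is true.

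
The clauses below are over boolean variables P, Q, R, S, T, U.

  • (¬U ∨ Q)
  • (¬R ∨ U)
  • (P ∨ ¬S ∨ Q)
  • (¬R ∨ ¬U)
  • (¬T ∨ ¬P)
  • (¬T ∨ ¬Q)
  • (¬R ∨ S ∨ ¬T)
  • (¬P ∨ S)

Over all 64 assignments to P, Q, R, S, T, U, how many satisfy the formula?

9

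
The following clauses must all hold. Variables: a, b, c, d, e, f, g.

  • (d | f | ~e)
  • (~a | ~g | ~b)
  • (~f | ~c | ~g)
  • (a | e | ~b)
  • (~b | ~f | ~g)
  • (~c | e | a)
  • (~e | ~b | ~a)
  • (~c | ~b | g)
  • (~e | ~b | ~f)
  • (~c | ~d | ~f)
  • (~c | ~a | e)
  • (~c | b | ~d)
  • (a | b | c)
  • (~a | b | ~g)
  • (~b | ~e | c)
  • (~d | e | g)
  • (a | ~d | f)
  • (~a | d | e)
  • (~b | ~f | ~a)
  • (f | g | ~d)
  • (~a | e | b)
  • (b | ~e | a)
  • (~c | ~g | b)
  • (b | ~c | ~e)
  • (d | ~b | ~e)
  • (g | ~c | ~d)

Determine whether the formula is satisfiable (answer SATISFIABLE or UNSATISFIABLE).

SATISFIABLE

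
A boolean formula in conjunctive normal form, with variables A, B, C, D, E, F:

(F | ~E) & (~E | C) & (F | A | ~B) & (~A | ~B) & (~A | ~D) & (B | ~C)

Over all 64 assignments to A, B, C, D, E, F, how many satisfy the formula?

Split on A, then B.
  A=1, B=1: a clause becomes empty — 0.
  A=1, B=0: remaining (C,D,E,F) ∈ {(0,0,0,0); (0,0,0,1)} — 2.
  A=0, B=1: D free; 3 ways for (C,E,F) × 2^1 = 6.
  A=0, B=0: remaining (C,D,E,F) ∈ {(0,0,0,0); (0,0,0,1); (0,1,0,0); (0,1,0,1)} — 4.
Total: 0 + 2 + 6 + 4 = 12.

12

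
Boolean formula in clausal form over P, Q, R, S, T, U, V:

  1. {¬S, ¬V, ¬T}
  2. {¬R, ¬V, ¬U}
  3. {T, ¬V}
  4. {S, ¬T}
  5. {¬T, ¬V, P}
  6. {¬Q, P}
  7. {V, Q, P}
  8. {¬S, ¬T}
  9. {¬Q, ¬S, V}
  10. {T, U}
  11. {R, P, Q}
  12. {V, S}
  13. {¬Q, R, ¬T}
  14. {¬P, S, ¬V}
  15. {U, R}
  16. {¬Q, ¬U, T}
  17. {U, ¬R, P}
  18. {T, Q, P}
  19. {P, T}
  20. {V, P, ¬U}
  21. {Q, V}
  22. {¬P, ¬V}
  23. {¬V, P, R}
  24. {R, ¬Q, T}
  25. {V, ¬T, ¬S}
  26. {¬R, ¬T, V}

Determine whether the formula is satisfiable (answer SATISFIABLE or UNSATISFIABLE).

UNSATISFIABLE

V = True:
  propagation gives T=True, S=False; an empty clause results — contradiction.
V = False:
  propagation gives S=True, T=False, Q=False; an empty clause results — contradiction.
Every branch closes, so no satisfying assignment exists.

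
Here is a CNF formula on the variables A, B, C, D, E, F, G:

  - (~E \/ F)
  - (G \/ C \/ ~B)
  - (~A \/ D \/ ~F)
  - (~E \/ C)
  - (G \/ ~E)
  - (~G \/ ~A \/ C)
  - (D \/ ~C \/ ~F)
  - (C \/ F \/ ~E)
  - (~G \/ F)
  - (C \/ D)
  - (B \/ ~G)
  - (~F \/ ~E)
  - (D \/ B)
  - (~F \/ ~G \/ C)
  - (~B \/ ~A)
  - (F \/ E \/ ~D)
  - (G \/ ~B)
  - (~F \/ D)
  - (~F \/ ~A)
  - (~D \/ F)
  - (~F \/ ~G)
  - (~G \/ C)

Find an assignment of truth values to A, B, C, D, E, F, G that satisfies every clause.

A=False, B=False, C=True, D=True, E=False, F=True, G=False

Check each clause:
  1. (F \/ ~E) — ~E is true.
  2. (~B \/ G \/ C) — C is true.
  3. (~A \/ ~F \/ D) — D is true.
  4. (~E \/ C) — C is true.
  5. (G \/ ~E) — ~E is true.
  6. (~A \/ C \/ ~G) — ~G is true.
  7. (D \/ ~F \/ ~C) — D is true.
  8. (F \/ C \/ ~E) — C is true.
  9. (F \/ ~G) — ~G is true.
  10. (C \/ D) — C is true.
  11. (B \/ ~G) — ~G is true.
  12. (~E \/ ~F) — ~E is true.
  13. (B \/ D) — D is true.
  14. (~G \/ C \/ ~F) — ~G is true.
  15. (~A \/ ~B) — ~B is true.
  16. (E \/ F \/ ~D) — F is true.
  17. (G \/ ~B) — ~B is true.
  18. (D \/ ~F) — D is true.
  19. (~F \/ ~A) — ~A is true.
  20. (~D \/ F) — F is true.
  21. (~G \/ ~F) — ~G is true.
  22. (~G \/ C) — ~G is true.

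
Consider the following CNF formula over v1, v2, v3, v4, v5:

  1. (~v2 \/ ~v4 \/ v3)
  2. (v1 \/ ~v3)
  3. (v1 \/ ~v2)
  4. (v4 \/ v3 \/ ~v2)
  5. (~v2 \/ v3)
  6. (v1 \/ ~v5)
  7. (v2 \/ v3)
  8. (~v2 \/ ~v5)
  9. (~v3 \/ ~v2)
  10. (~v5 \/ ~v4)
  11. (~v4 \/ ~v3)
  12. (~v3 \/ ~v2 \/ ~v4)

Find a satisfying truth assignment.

v1 occurs only positively in the remaining clauses — set v1 = True.
v5 occurs only negated in the remaining clauses — set v5 = False.
Try v2 = False.
  then v3 is forced to True.
  then v4 is forced to False.
Every clause has at least one true literal under this assignment.
Check each clause:
  1. (~v2 \/ ~v4 \/ v3) — v3 is true.
  2. (v1 \/ ~v3) — v1 is true.
  3. (~v2 \/ v1) — v1 is true.
  4. (v4 \/ v3 \/ ~v2) — v3 is true.
  5. (~v2 \/ v3) — v3 is true.
  6. (~v5 \/ v1) — v1 is true.
  7. (v2 \/ v3) — v3 is true.
  8. (~v5 \/ ~v2) — ~v5 is true.
  9. (~v2 \/ ~v3) — ~v2 is true.
  10. (~v5 \/ ~v4) — ~v5 is true.
  11. (~v4 \/ ~v3) — ~v4 is true.
  12. (~v2 \/ ~v4 \/ ~v3) — ~v4 is true.

v1 = 1, v2 = 0, v3 = 1, v4 = 0, v5 = 0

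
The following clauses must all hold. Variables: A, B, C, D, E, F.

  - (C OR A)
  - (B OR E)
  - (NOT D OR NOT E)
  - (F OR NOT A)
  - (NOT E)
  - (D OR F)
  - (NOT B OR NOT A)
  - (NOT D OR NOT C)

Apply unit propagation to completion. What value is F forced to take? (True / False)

True

(NOT E) is a unit clause: E = False.
In (B OR E), E is now false; B must hold, so B = True.
(NOT B OR NOT A) with B = True leaves only NOT A, so A = False.
(C OR A): since A = False, the clause reduces to (C). C = True.
(NOT C OR NOT D): since C = True, the clause reduces to (NOT D). D = False.
(D OR F) with D = False leaves only F, so F = True.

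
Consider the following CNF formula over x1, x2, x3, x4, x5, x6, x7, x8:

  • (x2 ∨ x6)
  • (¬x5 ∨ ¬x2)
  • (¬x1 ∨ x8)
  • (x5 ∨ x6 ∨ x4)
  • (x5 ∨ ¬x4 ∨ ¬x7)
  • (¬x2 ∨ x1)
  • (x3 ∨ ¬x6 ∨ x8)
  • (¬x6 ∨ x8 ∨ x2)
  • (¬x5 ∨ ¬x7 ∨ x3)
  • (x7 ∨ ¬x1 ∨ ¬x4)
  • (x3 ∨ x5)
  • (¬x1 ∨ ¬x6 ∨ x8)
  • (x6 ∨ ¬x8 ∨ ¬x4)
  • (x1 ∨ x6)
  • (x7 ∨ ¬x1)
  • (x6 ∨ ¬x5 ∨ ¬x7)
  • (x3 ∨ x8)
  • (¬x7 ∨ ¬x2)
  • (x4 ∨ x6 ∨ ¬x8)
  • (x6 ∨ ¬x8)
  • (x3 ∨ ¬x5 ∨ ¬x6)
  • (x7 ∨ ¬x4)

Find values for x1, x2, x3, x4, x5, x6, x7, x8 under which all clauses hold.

x1 = F, x2 = F, x3 = T, x4 = F, x5 = F, x6 = T, x7 = F, x8 = T

x3 occurs only positively in the remaining clauses — set x3 = True.
Try x1 = False.
  then x2 is forced to False.
  then x6 is forced to True.
  then x8 is forced to True.
For the remaining variables, x4 = False, x5 = False, x7 = False works.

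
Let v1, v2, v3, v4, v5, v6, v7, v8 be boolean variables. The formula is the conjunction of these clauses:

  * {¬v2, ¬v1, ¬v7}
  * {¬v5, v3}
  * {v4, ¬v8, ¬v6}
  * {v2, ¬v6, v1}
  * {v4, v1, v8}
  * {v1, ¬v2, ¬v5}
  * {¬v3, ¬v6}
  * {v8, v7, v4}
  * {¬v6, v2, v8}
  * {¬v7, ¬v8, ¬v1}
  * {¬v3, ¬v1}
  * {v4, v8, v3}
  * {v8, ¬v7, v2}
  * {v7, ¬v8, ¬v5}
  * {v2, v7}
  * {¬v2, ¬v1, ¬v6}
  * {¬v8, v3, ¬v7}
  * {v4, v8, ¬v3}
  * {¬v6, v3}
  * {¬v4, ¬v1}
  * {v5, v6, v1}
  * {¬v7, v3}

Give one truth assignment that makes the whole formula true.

v1 = False, v2 = False, v3 = True, v4 = False, v5 = True, v6 = False, v7 = True, v8 = True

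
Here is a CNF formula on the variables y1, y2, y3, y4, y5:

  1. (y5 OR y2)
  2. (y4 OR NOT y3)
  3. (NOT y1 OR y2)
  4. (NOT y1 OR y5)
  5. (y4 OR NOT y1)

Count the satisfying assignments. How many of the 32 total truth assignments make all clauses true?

Case analysis on y1 and y2:
  y1=T, y2=T: remaining (y3,y4,y5) ∈ {(F,T,T); (T,T,T)} — 2.
  y1=T, y2=F: a clause becomes empty — 0.
  y1=F, y2=T: y5 free; 3 ways for (y3,y4) × 2^1 = 6.
  y1=F, y2=F: remaining (y3,y4,y5) ∈ {(F,F,T); (F,T,T); (T,T,T)} — 3.
Total: 2 + 0 + 6 + 3 = 11.

11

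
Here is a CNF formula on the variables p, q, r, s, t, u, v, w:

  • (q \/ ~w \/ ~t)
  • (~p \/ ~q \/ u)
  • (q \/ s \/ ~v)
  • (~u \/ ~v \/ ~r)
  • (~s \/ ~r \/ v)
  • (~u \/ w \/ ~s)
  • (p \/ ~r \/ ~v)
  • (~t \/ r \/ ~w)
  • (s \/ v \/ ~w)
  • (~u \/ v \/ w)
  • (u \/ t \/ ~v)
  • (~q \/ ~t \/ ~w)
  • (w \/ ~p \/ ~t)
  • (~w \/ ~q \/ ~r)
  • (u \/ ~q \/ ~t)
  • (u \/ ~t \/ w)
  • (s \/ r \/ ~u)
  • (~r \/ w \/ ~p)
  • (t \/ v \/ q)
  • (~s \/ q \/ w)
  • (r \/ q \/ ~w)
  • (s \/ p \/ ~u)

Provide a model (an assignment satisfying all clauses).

p = False, q = True, r = False, s = True, t = False, u = True, v = False, w = True

Check each clause:
  1. (~w \/ q \/ ~t) — q is true.
  2. (~q \/ u \/ ~p) — u is true.
  3. (q \/ s \/ ~v) — ~v is true.
  4. (~u \/ ~r \/ ~v) — ~v is true.
  5. (~s \/ v \/ ~r) — ~r is true.
  6. (w \/ ~u \/ ~s) — w is true.
  7. (~v \/ p \/ ~r) — ~r is true.
  8. (r \/ ~t \/ ~w) — ~t is true.
  9. (~w \/ s \/ v) — s is true.
  10. (~u \/ v \/ w) — w is true.
  11. (u \/ ~v \/ t) — ~v is true.
  12. (~t \/ ~q \/ ~w) — ~t is true.
  13. (w \/ ~t \/ ~p) — w is true.
  14. (~w \/ ~q \/ ~r) — ~r is true.
  15. (~q \/ ~t \/ u) — ~t is true.
  16. (~t \/ w \/ u) — w is true.
  17. (~u \/ r \/ s) — s is true.
  18. (~p \/ ~r \/ w) — w is true.
  19. (v \/ t \/ q) — q is true.
  20. (q \/ w \/ ~s) — w is true.
  21. (q \/ r \/ ~w) — q is true.
  22. (p \/ s \/ ~u) — s is true.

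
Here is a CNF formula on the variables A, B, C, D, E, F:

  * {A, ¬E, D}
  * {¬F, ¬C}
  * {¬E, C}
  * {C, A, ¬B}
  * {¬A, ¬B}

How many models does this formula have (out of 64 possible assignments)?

Case analysis on A and C:
  A=1, C=1: remaining (B,D,E,F) ∈ {(0,0,0,0); (0,0,1,0); (0,1,0,0); (0,1,1,0)} — 4.
  A=1, C=0: remaining (B,D,E,F) ∈ {(0,0,0,0); (0,0,0,1); (0,1,0,0); (0,1,0,1)} — 4.
  A=0, C=1: B free; 3 ways for (D,E,F) × 2^1 = 6.
  A=0, C=0: remaining (B,D,E,F) ∈ {(0,0,0,0); (0,0,0,1); (0,1,0,0); (0,1,0,1)} — 4.
Total: 4 + 4 + 6 + 4 = 18.

18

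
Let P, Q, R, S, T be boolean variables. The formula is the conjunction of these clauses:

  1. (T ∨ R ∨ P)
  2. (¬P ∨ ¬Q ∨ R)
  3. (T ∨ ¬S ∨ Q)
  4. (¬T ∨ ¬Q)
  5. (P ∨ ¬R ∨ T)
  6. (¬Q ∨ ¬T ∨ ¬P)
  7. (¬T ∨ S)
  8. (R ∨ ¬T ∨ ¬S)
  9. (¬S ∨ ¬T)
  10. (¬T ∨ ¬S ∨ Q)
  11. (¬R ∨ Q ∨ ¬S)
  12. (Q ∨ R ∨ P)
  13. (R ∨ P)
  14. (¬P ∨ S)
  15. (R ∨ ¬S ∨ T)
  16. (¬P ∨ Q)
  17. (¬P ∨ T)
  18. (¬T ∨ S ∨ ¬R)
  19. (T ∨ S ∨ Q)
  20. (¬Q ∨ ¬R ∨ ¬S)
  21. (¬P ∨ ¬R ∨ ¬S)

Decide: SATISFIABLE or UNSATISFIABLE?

UNSATISFIABLE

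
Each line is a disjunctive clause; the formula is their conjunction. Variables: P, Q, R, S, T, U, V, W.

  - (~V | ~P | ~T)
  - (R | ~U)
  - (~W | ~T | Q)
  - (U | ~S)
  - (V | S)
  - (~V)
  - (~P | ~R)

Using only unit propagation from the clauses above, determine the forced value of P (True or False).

False

(~V) stands alone — V = False.
From (V | S) and V = False: S = True.
From (U | ~S) and S = True: U = True.
(~U | R): since U = True, the clause reduces to (R). R = True.
From (~R | ~P) and R = True: P = False.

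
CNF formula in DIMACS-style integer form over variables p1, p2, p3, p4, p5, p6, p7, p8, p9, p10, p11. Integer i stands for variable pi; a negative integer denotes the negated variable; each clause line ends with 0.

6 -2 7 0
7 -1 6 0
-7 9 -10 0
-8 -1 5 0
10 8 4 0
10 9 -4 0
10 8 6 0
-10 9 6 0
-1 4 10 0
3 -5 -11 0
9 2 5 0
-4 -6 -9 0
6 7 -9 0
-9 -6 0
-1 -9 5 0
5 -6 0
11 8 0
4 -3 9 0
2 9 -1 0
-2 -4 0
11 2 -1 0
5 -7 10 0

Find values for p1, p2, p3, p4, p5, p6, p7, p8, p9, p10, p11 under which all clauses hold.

p1=False, p2=False, p3=True, p4=False, p5=False, p6=False, p7=True, p8=False, p9=True, p10=True, p11=True

Pure literal: p1 appears only negated; assign p1 = False.
Try p2 = False.
The remaining clauses are satisfied by p3 = True, p4 = False, p5 = False, p6 = False, p7 = True, p8 = False, p9 = True, p10 = True, p11 = True.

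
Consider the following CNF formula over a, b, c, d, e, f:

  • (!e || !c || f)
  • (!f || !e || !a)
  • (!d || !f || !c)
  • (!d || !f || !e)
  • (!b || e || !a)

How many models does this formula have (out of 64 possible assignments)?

Split on e, then f.
  e=1, f=1: remaining (a,b,c,d) ∈ {(0,0,0,0); (0,0,1,0); (0,1,0,0); (0,1,1,0)} — 4.
  e=1, f=0: forces c=0; a, b, d free → 2^3 = 8.
  e=0, f=1: 9 of the 16 assignments to (a,b,c,d) work.
  e=0, f=0: c, d free; 3 ways for (a,b) × 2^2 = 12.
Total: 4 + 8 + 9 + 12 = 33.

33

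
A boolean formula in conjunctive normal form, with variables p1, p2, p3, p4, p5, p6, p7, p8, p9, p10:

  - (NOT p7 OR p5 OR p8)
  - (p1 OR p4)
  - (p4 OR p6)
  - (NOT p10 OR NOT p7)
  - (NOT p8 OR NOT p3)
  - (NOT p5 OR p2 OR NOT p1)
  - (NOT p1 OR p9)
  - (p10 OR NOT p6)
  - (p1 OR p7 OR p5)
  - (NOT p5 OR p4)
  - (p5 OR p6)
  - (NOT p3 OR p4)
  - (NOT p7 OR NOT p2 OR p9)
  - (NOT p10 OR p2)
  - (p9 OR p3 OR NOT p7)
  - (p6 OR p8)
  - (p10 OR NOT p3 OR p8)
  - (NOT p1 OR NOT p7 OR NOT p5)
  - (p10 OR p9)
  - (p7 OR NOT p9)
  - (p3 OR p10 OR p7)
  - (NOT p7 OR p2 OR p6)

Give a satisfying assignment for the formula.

Pure literal: p4 appears only positively; assign p4 = True.
Try p1 = False.
Try p2 = True.
Branch on p3: take p3 = True.
  then p8 is forced to False.
  then p6 is forced to True.
  then p10 is forced to True.
  then p7 is forced to False.
  then p5 is forced to True.
  then p9 is forced to False.
Every clause has at least one true literal under this assignment.

p1=0, p2=1, p3=1, p4=1, p5=1, p6=1, p7=0, p8=0, p9=0, p10=1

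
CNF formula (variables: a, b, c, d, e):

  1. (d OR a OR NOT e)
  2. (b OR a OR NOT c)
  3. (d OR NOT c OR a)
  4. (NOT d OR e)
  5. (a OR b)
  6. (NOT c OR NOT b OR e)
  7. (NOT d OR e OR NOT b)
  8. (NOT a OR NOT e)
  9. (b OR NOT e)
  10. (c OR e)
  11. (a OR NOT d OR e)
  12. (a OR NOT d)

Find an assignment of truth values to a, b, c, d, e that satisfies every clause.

a=T, b=F, c=T, d=F, e=F

Branch on a: take a = True.
  then e is forced to False.
  then d is forced to False.
  then c is forced to True.
  then b is forced to False.
Every clause has at least one true literal under this assignment.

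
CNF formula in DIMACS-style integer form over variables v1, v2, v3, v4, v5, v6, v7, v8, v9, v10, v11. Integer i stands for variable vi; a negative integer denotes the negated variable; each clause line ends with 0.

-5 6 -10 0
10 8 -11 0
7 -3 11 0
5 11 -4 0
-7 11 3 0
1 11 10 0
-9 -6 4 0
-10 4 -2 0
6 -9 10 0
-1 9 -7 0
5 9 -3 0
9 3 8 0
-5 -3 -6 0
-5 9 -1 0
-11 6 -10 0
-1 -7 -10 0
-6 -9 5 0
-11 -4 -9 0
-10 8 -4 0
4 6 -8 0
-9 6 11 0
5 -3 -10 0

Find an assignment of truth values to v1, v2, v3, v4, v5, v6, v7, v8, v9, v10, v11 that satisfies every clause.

v2 occurs only negated in the remaining clauses — set v2 = False.
Branch on v1: take v1 = True.
The remaining clauses are satisfied by v3 = False, v4 = True, v5 = False, v6 = False, v7 = False, v8 = True, v9 = False, v10 = False, v11 = True.
Every clause has at least one true literal under this assignment.

v1 = T, v2 = F, v3 = F, v4 = T, v5 = F, v6 = F, v7 = F, v8 = T, v9 = F, v10 = F, v11 = T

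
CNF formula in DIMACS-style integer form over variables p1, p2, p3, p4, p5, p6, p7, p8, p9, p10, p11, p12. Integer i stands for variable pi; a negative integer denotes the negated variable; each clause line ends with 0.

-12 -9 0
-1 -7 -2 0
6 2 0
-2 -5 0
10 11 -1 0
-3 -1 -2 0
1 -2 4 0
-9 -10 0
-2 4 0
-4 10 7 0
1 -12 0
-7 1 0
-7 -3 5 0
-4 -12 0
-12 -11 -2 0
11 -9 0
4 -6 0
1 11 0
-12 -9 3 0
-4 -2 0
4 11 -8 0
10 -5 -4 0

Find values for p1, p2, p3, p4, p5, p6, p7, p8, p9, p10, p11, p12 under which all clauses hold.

p1 = False  p2 = False  p3 = False  p4 = True  p5 = True  p6 = True  p7 = False  p8 = False  p9 = False  p10 = True  p11 = True  p12 = False

Check each clause:
  1. (¬p9 ∨ ¬p12) — ¬p12 is true.
  2. (¬p2 ∨ ¬p1 ∨ ¬p7) — ¬p7 is true.
  3. (p6 ∨ p2) — p6 is true.
  4. (¬p2 ∨ ¬p5) — ¬p2 is true.
  5. (¬p1 ∨ p11 ∨ p10) — p10 is true.
  6. (¬p1 ∨ ¬p2 ∨ ¬p3) — ¬p3 is true.
  7. (p4 ∨ ¬p2 ∨ p1) — p4 is true.
  8. (¬p10 ∨ ¬p9) — ¬p9 is true.
  9. (p4 ∨ ¬p2) — p4 is true.
  10. (p7 ∨ p10 ∨ ¬p4) — p10 is true.
  11. (p1 ∨ ¬p12) — ¬p12 is true.
  12. (¬p7 ∨ p1) — ¬p7 is true.
  13. (p5 ∨ ¬p3 ∨ ¬p7) — ¬p7 is true.
  14. (¬p4 ∨ ¬p12) — ¬p12 is true.
  15. (¬p11 ∨ ¬p12 ∨ ¬p2) — ¬p12 is true.
  16. (p11 ∨ ¬p9) — p11 is true.
  17. (¬p6 ∨ p4) — p4 is true.
  18. (p11 ∨ p1) — p11 is true.
  19. (p3 ∨ ¬p12 ∨ ¬p9) — ¬p12 is true.
  20. (¬p4 ∨ ¬p2) — ¬p2 is true.
  21. (p11 ∨ p4 ∨ ¬p8) — ¬p8 is true.
  22. (¬p5 ∨ ¬p4 ∨ p10) — p10 is true.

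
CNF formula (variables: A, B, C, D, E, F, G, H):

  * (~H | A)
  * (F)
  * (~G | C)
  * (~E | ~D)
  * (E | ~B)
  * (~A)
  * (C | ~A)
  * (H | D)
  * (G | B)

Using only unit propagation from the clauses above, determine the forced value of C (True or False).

True

(F) stands alone — F = True.
Unit clause (~A) sets A = False.
(~H | A): since A = False, the clause reduces to (~H). H = False.
(D | H): since H = False, the clause reduces to (D). D = True.
In (~E | ~D), ~D is now false; ~E must hold, so E = False.
(E | ~B): since E = False, the clause reduces to (~B). B = False.
In (B | G), B is now false; G must hold, so G = True.
In (C | ~G), ~G is now false; C must hold, so C = True.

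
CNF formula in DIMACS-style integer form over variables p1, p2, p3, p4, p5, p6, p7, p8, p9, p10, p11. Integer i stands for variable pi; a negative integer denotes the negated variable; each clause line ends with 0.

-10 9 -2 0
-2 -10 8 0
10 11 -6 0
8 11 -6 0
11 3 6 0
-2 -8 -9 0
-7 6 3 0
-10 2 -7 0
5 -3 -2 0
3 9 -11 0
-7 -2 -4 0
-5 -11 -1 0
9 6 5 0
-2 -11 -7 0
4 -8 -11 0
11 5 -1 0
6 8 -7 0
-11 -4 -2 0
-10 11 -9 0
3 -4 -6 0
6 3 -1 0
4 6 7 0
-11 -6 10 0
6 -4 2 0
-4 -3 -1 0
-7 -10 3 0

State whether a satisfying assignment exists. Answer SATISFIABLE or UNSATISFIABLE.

SATISFIABLE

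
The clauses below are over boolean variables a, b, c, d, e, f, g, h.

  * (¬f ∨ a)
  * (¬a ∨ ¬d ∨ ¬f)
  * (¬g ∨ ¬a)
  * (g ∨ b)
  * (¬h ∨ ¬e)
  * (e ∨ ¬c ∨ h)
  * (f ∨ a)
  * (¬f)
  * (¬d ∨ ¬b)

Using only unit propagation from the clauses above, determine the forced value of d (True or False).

Unit clause (¬f) sets f = False.
(a ∨ f) with f = False leaves only a, so a = True.
(¬a ∨ ¬g): since a = True, the clause reduces to (¬g). g = False.
In (g ∨ b), g is now false; b must hold, so b = True.
In (¬d ∨ ¬b), ¬b is now false; ¬d must hold, so d = False.

False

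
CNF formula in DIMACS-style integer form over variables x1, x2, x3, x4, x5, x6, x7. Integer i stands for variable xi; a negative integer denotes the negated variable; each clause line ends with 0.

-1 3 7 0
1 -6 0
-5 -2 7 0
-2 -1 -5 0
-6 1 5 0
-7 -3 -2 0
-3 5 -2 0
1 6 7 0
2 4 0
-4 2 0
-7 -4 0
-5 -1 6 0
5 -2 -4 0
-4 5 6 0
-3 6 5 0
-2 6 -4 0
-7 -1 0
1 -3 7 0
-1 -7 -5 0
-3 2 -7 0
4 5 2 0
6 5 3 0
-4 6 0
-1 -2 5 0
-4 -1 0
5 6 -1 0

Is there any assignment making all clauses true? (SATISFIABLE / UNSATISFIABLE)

SATISFIABLE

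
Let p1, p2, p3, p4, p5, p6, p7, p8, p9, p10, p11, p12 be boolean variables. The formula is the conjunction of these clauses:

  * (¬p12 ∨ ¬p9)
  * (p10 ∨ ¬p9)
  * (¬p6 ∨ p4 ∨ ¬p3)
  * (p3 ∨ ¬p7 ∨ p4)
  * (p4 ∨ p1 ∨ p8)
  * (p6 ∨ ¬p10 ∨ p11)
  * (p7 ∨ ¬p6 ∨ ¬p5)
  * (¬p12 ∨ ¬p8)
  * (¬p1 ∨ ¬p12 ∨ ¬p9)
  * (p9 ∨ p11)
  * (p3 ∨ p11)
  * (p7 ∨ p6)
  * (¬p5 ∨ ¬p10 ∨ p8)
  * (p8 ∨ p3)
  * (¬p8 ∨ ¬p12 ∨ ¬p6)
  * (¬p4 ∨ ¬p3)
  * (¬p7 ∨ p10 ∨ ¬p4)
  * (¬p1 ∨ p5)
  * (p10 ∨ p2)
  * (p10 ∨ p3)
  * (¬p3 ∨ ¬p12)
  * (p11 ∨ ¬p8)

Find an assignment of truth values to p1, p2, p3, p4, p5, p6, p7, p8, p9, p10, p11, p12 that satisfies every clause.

p1=T  p2=T  p3=F  p4=T  p5=T  p6=T  p7=T  p8=T  p9=F  p10=T  p11=T  p12=F

p2 occurs only positively in the remaining clauses — set p2 = True.
Pure literal: p11 appears only positively; assign p11 = True.
Branch on p1: take p1 = True.
  then p5 is forced to True.
Try p3 = False.
  then p8 is forced to True.
  then p12 is forced to False.
  then p10 is forced to True.
Branch on p4: take p4 = True.
The remaining clauses are satisfied by p6 = True, p7 = True, p9 = False.
Every clause has at least one true literal under this assignment.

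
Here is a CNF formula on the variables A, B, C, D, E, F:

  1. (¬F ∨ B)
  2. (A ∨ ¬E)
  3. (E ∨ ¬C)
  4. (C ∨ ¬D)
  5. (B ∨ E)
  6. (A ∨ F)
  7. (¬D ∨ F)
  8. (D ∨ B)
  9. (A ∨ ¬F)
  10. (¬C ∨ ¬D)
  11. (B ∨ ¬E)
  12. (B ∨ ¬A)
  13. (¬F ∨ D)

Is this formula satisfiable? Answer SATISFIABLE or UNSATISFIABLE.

SATISFIABLE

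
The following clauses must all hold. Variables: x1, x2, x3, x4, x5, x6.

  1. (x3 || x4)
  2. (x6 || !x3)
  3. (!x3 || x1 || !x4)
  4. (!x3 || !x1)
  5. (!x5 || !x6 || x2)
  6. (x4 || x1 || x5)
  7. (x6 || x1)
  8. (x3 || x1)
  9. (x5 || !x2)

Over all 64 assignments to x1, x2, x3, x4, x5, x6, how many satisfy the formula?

Satisfying assignments:
  x1=F x2=T x3=T x4=F x5=T x6=T
  x1=T x2=F x3=F x4=T x5=F x6=F
  x1=T x2=F x3=F x4=T x5=F x6=T
  x1=T x2=F x3=F x4=T x5=T x6=F
  x1=T x2=T x3=F x4=T x5=T x6=F
  x1=T x2=T x3=F x4=T x5=T x6=T
That's 6 in total.

6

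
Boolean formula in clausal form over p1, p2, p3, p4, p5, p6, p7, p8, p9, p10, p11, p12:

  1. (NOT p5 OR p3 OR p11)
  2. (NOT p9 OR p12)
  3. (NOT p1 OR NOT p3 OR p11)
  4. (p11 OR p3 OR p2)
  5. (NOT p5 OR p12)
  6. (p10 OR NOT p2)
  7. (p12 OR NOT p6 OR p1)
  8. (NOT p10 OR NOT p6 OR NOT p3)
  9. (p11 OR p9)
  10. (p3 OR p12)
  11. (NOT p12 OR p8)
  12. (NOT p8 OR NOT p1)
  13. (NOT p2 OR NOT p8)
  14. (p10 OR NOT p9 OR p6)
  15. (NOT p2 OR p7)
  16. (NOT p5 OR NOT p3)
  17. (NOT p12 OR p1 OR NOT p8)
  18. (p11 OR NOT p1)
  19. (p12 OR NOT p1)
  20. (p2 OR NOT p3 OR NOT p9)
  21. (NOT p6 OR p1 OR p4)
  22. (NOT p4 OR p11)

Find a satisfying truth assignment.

Pure literal: p5 appears only negated; assign p5 = False.
Pure literal: p11 appears only positively; assign p11 = True.
Try p1 = False.
The remaining clauses are satisfied by p2 = False, p3 = True, p4 = False, p6 = False, p7 = False, p8 = True, p9 = False, p10 = True, p12 = False.

p1=False, p2=False, p3=True, p4=False, p5=False, p6=False, p7=False, p8=True, p9=False, p10=True, p11=True, p12=False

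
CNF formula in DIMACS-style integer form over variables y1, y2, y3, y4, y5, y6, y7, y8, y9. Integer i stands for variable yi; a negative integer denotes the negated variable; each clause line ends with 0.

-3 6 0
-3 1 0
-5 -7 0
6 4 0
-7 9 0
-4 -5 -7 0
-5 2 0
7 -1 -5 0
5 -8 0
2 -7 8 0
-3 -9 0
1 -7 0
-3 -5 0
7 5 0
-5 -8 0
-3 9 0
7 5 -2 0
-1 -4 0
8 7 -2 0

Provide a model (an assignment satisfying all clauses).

y1=1  y2=1  y3=0  y4=0  y5=0  y6=1  y7=1  y8=0  y9=1

y3 occurs only negated in the remaining clauses — set y3 = False.
Pure literal: y6 appears only positively; assign y6 = True.
Set y1 = True and propagate.
  then y4 is forced to False.
The remaining clauses are satisfied by y2 = True, y5 = False, y7 = True, y8 = False, y9 = True.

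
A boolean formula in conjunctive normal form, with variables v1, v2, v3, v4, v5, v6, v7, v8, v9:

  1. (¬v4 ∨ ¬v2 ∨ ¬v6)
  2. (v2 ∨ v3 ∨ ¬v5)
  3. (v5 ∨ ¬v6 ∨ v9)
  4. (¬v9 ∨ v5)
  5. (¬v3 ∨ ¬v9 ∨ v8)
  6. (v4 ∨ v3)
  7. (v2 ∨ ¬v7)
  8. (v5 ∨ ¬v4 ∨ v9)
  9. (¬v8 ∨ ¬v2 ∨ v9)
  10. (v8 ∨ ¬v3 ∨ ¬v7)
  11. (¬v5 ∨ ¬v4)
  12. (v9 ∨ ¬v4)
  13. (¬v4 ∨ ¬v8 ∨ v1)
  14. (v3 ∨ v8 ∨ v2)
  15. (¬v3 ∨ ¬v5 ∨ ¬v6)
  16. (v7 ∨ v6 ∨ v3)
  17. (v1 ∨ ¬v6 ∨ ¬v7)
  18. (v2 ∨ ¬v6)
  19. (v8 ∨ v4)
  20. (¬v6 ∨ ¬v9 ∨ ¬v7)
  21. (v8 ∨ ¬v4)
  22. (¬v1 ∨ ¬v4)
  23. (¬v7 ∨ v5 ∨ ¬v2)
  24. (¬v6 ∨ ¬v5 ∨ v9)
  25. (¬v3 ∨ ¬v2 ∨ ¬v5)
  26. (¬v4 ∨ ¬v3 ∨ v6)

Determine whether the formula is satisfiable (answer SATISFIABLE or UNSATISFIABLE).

SATISFIABLE

Set v1 = False and propagate.
For the remaining variables, v2 = False, v3 = True, v4 = False, v5 = True, v6 = False, v7 = False, v8 = True, v9 = True works.
So v1=F  v2=F  v3=T  v4=F  v5=T  v6=F  v7=F  v8=T  v9=T is a satisfying assignment.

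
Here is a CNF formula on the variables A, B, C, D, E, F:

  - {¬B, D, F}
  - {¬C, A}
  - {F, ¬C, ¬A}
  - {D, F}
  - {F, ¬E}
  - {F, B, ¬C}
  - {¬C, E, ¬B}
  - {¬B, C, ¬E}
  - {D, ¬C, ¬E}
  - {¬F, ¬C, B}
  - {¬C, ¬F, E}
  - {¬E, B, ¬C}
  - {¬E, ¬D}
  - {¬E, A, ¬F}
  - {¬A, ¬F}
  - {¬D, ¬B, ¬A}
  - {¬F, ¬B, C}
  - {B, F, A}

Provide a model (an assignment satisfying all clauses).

A = T  B = F  C = F  D = T  E = F  F = F

Branch on A: take A = True.
  then F is forced to False.
  then C is forced to False.
  then D is forced to True.
  then E is forced to False.
  then B is forced to False.
Every clause has at least one true literal under this assignment.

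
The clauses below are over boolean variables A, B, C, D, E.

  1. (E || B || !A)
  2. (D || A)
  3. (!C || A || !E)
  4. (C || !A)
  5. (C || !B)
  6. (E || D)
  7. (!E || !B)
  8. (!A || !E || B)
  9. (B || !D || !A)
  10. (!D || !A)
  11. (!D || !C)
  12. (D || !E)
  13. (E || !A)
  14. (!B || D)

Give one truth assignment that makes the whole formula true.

Set A = False and propagate.
  then D is forced to True.
  then C is forced to False.
  then B is forced to False.
E is now unconstrained; take E = True.

A = 0, B = 0, C = 0, D = 1, E = 1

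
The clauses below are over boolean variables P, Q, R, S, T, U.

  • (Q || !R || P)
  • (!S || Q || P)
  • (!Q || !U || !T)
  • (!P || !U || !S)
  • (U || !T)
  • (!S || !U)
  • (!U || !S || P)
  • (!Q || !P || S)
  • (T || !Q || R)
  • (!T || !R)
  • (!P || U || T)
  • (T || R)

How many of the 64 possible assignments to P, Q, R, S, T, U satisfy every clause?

Satisfying assignments:
  P=F Q=F R=F S=F T=T U=T
  P=F Q=T R=T S=F T=F U=F
  P=F Q=T R=T S=F T=F U=T
  P=F Q=T R=T S=T T=F U=F
  P=T Q=F R=F S=F T=T U=T
  P=T Q=F R=T S=F T=F U=T
That's 6 in total.

6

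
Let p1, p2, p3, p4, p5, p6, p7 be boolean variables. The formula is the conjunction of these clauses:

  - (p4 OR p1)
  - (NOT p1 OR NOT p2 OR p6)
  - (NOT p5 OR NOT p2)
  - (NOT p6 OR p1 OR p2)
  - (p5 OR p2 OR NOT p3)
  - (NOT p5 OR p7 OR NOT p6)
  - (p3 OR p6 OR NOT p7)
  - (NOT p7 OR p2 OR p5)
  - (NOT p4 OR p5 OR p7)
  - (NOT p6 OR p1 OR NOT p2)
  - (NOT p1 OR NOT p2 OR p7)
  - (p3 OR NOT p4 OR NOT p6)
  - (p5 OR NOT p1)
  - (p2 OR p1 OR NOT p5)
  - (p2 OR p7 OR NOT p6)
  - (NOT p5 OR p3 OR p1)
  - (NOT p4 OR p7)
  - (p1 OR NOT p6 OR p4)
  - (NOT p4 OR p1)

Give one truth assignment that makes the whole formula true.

p1=T, p2=F, p3=F, p4=F, p5=T, p6=T, p7=T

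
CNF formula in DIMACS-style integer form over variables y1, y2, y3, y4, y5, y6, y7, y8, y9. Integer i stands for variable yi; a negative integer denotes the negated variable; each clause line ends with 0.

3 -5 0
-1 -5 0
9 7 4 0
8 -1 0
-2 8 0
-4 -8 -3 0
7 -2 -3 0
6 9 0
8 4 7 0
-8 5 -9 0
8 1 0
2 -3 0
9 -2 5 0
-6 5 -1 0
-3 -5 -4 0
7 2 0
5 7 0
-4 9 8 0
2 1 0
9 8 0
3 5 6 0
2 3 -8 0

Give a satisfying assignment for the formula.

y1=False, y2=True, y3=True, y4=False, y5=True, y6=True, y7=True, y8=True, y9=False

Check each clause:
  1. (y3 || !y5) — y3 is true.
  2. (!y1 || !y5) — !y1 is true.
  3. (y4 || y9 || y7) — y7 is true.
  4. (y8 || !y1) — y8 is true.
  5. (!y2 || y8) — y8 is true.
  6. (!y3 || !y4 || !y8) — !y4 is true.
  7. (!y3 || !y2 || y7) — y7 is true.
  8. (y9 || y6) — y6 is true.
  9. (y8 || y7 || y4) — y8 is true.
  10. (y5 || !y8 || !y9) — y5 is true.
  11. (y8 || y1) — y8 is true.
  12. (!y3 || y2) — y2 is true.
  13. (y9 || y5 || !y2) — y5 is true.
  14. (!y6 || y5 || !y1) — y5 is true.
  15. (!y3 || !y5 || !y4) — !y4 is true.
  16. (y7 || y2) — y2 is true.
  17. (y5 || y7) — y5 is true.
  18. (y9 || y8 || !y4) — y8 is true.
  19. (y1 || y2) — y2 is true.
  20. (y9 || y8) — y8 is true.
  21. (y5 || y6 || y3) — y3 is true.
  22. (y2 || !y8 || y3) — y2 is true.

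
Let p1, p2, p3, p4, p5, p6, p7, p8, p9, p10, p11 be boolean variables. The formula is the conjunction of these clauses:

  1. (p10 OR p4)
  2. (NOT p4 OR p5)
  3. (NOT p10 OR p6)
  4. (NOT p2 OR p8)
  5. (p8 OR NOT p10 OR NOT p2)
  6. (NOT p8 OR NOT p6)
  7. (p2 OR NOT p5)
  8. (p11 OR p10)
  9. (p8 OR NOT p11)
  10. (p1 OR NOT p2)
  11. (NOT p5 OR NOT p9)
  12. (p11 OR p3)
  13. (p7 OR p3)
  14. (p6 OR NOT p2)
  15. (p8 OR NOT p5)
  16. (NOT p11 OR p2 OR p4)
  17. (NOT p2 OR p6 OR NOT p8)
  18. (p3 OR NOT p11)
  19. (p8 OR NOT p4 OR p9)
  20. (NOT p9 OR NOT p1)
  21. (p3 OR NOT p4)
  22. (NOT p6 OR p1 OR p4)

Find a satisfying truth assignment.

p3 occurs only positively in the remaining clauses — set p3 = True.
Pure literal: p7 appears only positively; assign p7 = True.
Set p1 = True and propagate.
  then p9 is forced to False.
Try p2 = False.
  then p5 is forced to False.
  then p4 is forced to False.
  then p10 is forced to True.
  then p6 is forced to True.
  then p8 is forced to False.
  then p11 is forced to False.
Every clause has at least one true literal under this assignment.
Check each clause:
  1. (p10 OR p4) — p10 is true.
  2. (NOT p4 OR p5) — NOT p4 is true.
  3. (p6 OR NOT p10) — p6 is true.
  4. (p8 OR NOT p2) — NOT p2 is true.
  5. (NOT p10 OR NOT p2 OR p8) — NOT p2 is true.
  6. (NOT p8 OR NOT p6) — NOT p8 is true.
  7. (NOT p5 OR p2) — NOT p5 is true.
  8. (p10 OR p11) — p10 is true.
  9. (p8 OR NOT p11) — NOT p11 is true.
  10. (p1 OR NOT p2) — p1 is true.
  11. (NOT p5 OR NOT p9) — NOT p5 is true.
  12. (p3 OR p11) — p3 is true.
  13. (p3 OR p7) — p3 is true.
  14. (NOT p2 OR p6) — p6 is true.
  15. (NOT p5 OR p8) — NOT p5 is true.
  16. (p4 OR p2 OR NOT p11) — NOT p11 is true.
  17. (NOT p8 OR p6 OR NOT p2) — NOT p8 is true.
  18. (NOT p11 OR p3) — p3 is true.
  19. (p9 OR p8 OR NOT p4) — NOT p4 is true.
  20. (NOT p9 OR NOT p1) — NOT p9 is true.
  21. (p3 OR NOT p4) — p3 is true.
  22. (p4 OR NOT p6 OR p1) — p1 is true.

p1=T, p2=F, p3=T, p4=F, p5=F, p6=T, p7=T, p8=F, p9=F, p10=T, p11=F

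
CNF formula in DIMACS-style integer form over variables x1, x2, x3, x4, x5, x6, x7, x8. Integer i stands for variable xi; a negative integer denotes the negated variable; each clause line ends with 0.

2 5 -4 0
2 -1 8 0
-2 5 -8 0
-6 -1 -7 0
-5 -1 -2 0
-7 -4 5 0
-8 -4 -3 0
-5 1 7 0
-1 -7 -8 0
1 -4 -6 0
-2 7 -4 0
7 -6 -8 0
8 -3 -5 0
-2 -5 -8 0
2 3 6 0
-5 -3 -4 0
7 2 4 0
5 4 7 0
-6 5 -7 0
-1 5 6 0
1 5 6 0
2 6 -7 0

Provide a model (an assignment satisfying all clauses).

x1=F, x2=T, x3=F, x4=F, x5=T, x6=T, x7=T, x8=F

Check each clause:
  1. (x2 || !x4 || x5) — x2 is true.
  2. (x8 || x2 || !x1) — x2 is true.
  3. (x5 || !x2 || !x8) — !x8 is true.
  4. (!x7 || !x1 || !x6) — !x1 is true.
  5. (!x5 || !x1 || !x2) — !x1 is true.
  6. (x5 || !x7 || !x4) — !x4 is true.
  7. (!x4 || !x8 || !x3) — !x8 is true.
  8. (!x5 || x7 || x1) — x7 is true.
  9. (!x8 || !x7 || !x1) — !x8 is true.
  10. (!x4 || x1 || !x6) — !x4 is true.
  11. (!x2 || x7 || !x4) — !x4 is true.
  12. (x7 || !x8 || !x6) — !x8 is true.
  13. (!x3 || x8 || !x5) — !x3 is true.
  14. (!x5 || !x2 || !x8) — !x8 is true.
  15. (x3 || x2 || x6) — x2 is true.
  16. (!x4 || !x3 || !x5) — !x4 is true.
  17. (x2 || x7 || x4) — x2 is true.
  18. (x5 || x4 || x7) — x5 is true.
  19. (x5 || !x7 || !x6) — x5 is true.
  20. (x5 || x6 || !x1) — x5 is true.
  21. (x5 || x6 || x1) — x5 is true.
  22. (!x7 || x6 || x2) — x2 is true.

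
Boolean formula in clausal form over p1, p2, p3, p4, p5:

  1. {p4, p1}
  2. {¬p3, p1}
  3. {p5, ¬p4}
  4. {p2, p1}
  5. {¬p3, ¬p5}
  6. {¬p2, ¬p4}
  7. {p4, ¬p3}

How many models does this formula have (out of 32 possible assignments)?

5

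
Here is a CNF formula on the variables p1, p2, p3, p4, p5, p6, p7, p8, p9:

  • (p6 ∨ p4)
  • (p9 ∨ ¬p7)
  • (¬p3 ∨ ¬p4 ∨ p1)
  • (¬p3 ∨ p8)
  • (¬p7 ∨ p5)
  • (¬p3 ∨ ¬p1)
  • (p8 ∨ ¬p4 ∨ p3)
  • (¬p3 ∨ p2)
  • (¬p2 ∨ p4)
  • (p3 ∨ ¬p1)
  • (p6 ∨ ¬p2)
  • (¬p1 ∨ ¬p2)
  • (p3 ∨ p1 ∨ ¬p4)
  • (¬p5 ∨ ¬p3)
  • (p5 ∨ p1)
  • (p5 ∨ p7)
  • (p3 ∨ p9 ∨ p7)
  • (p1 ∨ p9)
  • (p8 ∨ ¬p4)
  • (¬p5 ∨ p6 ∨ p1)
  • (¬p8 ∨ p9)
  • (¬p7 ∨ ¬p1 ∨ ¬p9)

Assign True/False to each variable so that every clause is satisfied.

p6 occurs only positively in the remaining clauses — set p6 = True.
Try p1 = False.
  then p5 is forced to True.
  then p3 is forced to False.
  then p4 is forced to False.
  then p2 is forced to False.
  then p9 is forced to True.
p7, p8 are now unconstrained; take p7 = False, p8 = False.
Every clause has at least one true literal under this assignment.

p1=False, p2=False, p3=False, p4=False, p5=True, p6=True, p7=False, p8=False, p9=True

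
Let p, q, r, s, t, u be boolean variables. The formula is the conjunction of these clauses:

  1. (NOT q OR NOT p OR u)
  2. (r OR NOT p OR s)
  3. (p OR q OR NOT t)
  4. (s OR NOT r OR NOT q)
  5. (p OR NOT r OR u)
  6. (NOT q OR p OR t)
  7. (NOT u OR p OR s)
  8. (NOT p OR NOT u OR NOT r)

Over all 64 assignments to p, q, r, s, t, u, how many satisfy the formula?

18

Split on p, then q.
  p=T, q=T: remaining (r,s,t,u) ∈ {(F,T,F,T); (F,T,T,T)} — 2.
  p=T, q=F: t free; 4 ways for (r,s,u) × 2^1 = 8.
  p=F, q=T: remaining (r,s,t,u) ∈ {(F,F,T,F); (F,T,T,F); (F,T,T,T); (T,T,T,T)} — 4.
  p=F, q=F: remaining (r,s,t,u) ∈ {(F,F,F,F); (F,T,F,F); (F,T,F,T); (T,T,F,T)} — 4.
Total: 2 + 8 + 4 + 4 = 18.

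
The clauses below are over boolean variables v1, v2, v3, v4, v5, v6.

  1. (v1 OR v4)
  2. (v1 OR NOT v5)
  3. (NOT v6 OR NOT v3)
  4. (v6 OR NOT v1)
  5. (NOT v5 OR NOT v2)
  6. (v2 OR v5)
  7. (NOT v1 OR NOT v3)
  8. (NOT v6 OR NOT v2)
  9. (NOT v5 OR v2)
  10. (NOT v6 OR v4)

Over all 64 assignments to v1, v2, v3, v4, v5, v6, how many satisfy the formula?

Satisfying assignments:
  v1=0 v2=1 v3=0 v4=1 v5=0 v6=0
  v1=0 v2=1 v3=1 v4=1 v5=0 v6=0
That's 2 in total.

2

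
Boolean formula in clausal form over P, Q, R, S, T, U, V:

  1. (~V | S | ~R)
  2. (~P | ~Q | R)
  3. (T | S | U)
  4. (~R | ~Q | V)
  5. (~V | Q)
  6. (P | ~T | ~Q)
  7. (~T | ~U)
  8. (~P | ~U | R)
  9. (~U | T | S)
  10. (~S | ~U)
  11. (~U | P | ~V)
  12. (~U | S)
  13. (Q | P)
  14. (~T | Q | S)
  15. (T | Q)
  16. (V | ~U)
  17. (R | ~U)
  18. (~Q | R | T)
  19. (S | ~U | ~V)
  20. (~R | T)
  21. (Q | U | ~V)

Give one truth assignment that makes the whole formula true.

P=True, Q=True, R=True, S=True, T=True, U=False, V=True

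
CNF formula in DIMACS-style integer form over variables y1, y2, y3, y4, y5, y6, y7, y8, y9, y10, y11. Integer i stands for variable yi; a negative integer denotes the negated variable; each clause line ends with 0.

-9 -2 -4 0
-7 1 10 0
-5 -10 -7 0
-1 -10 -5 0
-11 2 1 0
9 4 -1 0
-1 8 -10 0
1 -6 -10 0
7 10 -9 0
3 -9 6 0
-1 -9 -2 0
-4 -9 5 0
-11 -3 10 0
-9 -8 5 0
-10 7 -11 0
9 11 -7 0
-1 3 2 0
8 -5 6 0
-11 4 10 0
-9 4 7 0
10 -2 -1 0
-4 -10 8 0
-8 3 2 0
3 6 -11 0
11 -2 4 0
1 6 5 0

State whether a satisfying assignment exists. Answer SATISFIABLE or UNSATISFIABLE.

SATISFIABLE

Try y1 = True.
For the remaining variables, y2 = False, y3 = True, y4 = True, y5 = False, y6 = True, y7 = True, y8 = True, y9 = False, y10 = True, y11 = True works.
Every clause has at least one true literal under this assignment.
So y1=True, y2=False, y3=True, y4=True, y5=False, y6=True, y7=True, y8=True, y9=False, y10=True, y11=True is a satisfying assignment.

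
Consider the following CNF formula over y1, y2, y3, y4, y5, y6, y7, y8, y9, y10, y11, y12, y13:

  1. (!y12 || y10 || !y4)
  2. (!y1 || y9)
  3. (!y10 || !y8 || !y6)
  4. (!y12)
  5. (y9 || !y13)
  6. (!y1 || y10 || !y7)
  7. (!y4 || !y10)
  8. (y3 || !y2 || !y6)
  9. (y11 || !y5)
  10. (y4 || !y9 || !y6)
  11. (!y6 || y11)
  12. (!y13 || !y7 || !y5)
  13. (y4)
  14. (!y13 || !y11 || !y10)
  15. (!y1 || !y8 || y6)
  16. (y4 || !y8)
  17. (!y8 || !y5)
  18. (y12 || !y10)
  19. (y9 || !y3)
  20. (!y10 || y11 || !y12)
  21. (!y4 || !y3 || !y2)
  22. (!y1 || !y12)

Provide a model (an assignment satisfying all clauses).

y1=T, y2=T, y3=F, y4=T, y5=F, y6=F, y7=F, y8=F, y9=T, y10=F, y11=T, y12=F, y13=F

Check each clause:
  1. (!y12 || y10 || !y4) — !y12 is true.
  2. (y9 || !y1) — y9 is true.
  3. (!y8 || !y10 || !y6) — !y8 is true.
  4. (!y12) — !y12 is true.
  5. (y9 || !y13) — y9 is true.
  6. (!y7 || !y1 || y10) — !y7 is true.
  7. (!y4 || !y10) — !y10 is true.
  8. (!y6 || y3 || !y2) — !y6 is true.
  9. (y11 || !y5) — y11 is true.
  10. (y4 || !y9 || !y6) — !y6 is true.
  11. (!y6 || y11) — !y6 is true.
  12. (!y7 || !y13 || !y5) — !y7 is true.
  13. (y4) — y4 is true.
  14. (!y11 || !y10 || !y13) — !y13 is true.
  15. (y6 || !y1 || !y8) — !y8 is true.
  16. (!y8 || y4) — !y8 is true.
  17. (!y5 || !y8) — !y8 is true.
  18. (!y10 || y12) — !y10 is true.
  19. (!y3 || y9) — y9 is true.
  20. (!y10 || !y12 || y11) — y11 is true.
  21. (!y2 || !y4 || !y3) — !y3 is true.
  22. (!y12 || !y1) — !y12 is true.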